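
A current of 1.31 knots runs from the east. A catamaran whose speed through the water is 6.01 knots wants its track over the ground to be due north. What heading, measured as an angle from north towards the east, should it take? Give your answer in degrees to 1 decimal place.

The current pushes perpendicular to the desired track; the heading must have a component into the current equal to 1.31 knots: 6.01 sin θ = 1.31.
sin θ = 0.2180, so θ = 12.590°.

12.6°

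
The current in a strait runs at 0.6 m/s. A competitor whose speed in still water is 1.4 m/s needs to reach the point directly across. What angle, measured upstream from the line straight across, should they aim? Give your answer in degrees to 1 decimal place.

To cancel the current, the upstream component of the competitor's velocity must equal the flow: 1.4 sin θ = 0.6.
sin θ = 0.6 / 1.4 = 0.4286.
θ = arcsin(0.4286) = 25.377°.

25.4°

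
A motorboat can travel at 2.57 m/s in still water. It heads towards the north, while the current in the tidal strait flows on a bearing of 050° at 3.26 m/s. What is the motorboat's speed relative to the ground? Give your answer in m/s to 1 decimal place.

5.3 m/s

Taking east as x and north as y: velocity relative to the water = (0.000, 2.570) m/s; the water relative to ground = (2.497, 2.095) m/s.
Velocity relative to ground = (0.000, 2.570) + (2.497, 2.095) = (2.497, 4.665) m/s.
Speed = |(2.497, 4.665)| = 5.292 m/s.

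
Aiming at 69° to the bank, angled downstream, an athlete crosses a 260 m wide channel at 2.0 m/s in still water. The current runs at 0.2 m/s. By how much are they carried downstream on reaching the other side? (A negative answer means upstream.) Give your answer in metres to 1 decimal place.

127.7 m

Perpendicular speed = 1.867 m/s; crossing time = 260 / 1.867 = 139.249 s.
Net downstream speed = 0.917 m/s.
Drift = 0.917 × 139.249 = 127.654 m (downstream).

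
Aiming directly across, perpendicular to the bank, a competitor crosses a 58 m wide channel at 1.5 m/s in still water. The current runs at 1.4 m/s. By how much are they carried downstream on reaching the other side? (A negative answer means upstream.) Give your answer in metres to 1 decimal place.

Perpendicular speed = 1.500 m/s; crossing time = 58 / 1.500 = 38.667 s.
Net downstream speed = 1.400 m/s.
Drift = 1.400 × 38.667 = 54.133 m (downstream).

54.1 m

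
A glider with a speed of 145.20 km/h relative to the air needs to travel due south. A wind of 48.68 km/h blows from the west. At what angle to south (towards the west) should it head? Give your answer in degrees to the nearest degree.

20°

The wind pushes perpendicular to the desired track; the heading must have a component into the wind equal to 48.68 km/h: 145.20 sin θ = 48.68.
sin θ = 0.3353, so θ = 19.588°.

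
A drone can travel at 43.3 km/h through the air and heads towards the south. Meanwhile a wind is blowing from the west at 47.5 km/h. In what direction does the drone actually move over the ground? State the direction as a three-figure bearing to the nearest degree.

Taking east as x and north as y: velocity relative to the air = (0.000, -43.300) km/h; the air relative to ground = (47.500, 0.000) km/h.
Velocity relative to ground = (0.000, -43.300) + (47.500, 0.000) = (47.500, -43.300) km/h.
Bearing = atan2(47.50, -43.30) = 132.35° clockwise from north.

132°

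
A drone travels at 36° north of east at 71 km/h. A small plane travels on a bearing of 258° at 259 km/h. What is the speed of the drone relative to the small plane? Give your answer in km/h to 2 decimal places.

325.15 km/h

Taking east as x and north as y: drone velocity = (57.440, 41.733) km/h; small plane velocity = (-253.340, -53.849) km/h.
Velocity of drone relative to small plane = (57.440, 41.733) − (-253.340, -53.849) = (310.780, 95.582) km/h.
Magnitude = |(310.780, 95.582)| = 325.147 km/h.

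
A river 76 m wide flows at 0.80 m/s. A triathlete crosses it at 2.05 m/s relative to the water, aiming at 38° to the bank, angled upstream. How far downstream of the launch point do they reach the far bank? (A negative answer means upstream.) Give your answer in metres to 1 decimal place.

-49.1 m

Perpendicular speed = 1.262 m/s; crossing time = 76 / 1.262 = 60.217 s.
Net downstream speed = -0.815 m/s.
Drift = -0.815 × 60.217 = -49.102 m (upstream).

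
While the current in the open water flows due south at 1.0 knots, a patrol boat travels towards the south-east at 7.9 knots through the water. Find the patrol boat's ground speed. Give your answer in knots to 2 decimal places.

8.64 knots

Taking east as x and north as y: velocity relative to the water = (5.586, -5.586) knots; the water relative to ground = (0.000, -1.000) knots.
Velocity relative to ground = (5.586, -5.586) + (0.000, -1.000) = (5.586, -6.586) knots.
Speed = |(5.586, -6.586)| = 8.636 knots.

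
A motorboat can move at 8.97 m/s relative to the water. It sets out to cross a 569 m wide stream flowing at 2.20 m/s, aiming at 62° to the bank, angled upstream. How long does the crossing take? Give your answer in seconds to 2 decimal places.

The component of the motorboat's velocity perpendicular to the bank is 8.97 × sin 62° = 7.920 m/s.
The current is parallel to the bank, so it does not affect the crossing time.
Time = 569 / 7.920 = 71.843 s.

71.84 s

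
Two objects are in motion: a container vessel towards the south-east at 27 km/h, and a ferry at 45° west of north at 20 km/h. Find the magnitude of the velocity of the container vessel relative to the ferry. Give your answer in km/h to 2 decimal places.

Taking east as x and north as y: container vessel velocity = (19.092, -19.092) km/h; ferry velocity = (-14.142, 14.142) km/h.
Velocity of container vessel relative to ferry = (19.092, -19.092) − (-14.142, 14.142) = (33.234, -33.234) km/h.
Magnitude = |(33.234, -33.234)| = 47.000 km/h.

47.00 km/h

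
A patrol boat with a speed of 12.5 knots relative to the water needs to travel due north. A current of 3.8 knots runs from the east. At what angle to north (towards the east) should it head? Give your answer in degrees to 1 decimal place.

The current pushes perpendicular to the desired track; the heading must have a component into the current equal to 3.8 knots: 12.5 sin θ = 3.8.
sin θ = 0.3040, so θ = 17.698°.

17.7°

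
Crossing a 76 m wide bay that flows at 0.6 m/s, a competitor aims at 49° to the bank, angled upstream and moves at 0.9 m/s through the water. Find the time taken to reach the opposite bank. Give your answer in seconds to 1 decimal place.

The component of the competitor's velocity perpendicular to the bank is 0.9 × sin 49° = 0.679 m/s.
The flow acts along the bank and has no component across it.
Time = 76 / 0.679 = 111.890 s.

111.9 s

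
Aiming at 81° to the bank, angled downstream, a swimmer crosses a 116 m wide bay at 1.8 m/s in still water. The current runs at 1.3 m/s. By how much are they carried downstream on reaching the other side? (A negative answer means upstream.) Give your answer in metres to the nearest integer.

103 m

Perpendicular speed = 1.778 m/s; crossing time = 116 / 1.778 = 65.248 s.
Net downstream speed = 1.582 m/s.
Drift = 1.582 × 65.248 = 103.195 m (downstream).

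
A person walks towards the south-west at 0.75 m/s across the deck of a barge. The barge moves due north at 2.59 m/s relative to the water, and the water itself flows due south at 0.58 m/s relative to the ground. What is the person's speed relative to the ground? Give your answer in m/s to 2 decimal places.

In east/north components (m/s): person relative to barge = (-0.530, -0.530); barge relative to water = (0.000, 2.590); water relative to ground = (0.000, -0.580).
Sum = (-0.530, 1.480) m/s.
Speed = |(-0.530, 1.480)| = 1.572 m/s.

1.57 m/s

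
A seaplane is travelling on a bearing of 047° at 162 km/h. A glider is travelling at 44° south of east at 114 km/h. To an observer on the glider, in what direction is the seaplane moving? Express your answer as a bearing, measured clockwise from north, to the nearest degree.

011°

Taking east as x and north as y: seaplane velocity = (118.479, 110.484) km/h; glider velocity = (82.005, -79.191) km/h.
Velocity of seaplane relative to glider = (118.479, 110.484) − (82.005, -79.191) = (36.475, 189.675) km/h.
Bearing = atan2(36.47, 189.67) = 10.89° clockwise from north.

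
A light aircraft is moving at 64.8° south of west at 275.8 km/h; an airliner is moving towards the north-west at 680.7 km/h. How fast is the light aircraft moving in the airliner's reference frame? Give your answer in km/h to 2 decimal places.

Taking east as x and north as y: light aircraft velocity = (-117.430, -249.551) km/h; airliner velocity = (-481.328, 481.328) km/h.
Velocity of light aircraft relative to airliner = (-117.430, -249.551) − (-481.328, 481.328) = (363.898, -730.879) km/h.
Magnitude = |(363.898, -730.879)| = 816.459 km/h.

816.46 km/h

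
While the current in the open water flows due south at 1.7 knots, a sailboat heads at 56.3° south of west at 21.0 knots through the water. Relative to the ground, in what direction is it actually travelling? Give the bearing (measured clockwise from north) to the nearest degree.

Taking east as x and north as y: velocity relative to the water = (-11.652, -17.471) knots; the water relative to ground = (0.000, -1.700) knots.
Velocity relative to ground = (-11.652, -17.471) + (0.000, -1.700) = (-11.652, -19.171) knots.
Bearing = atan2(-11.65, -19.17) = 211.29° clockwise from north.

211°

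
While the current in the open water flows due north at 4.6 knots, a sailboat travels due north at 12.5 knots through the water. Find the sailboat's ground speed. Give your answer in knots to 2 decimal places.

17.10 knots

Taking east as x and north as y: velocity relative to the water = (0.000, 12.500) knots; the water relative to ground = (0.000, 4.600) knots.
Velocity relative to ground = (0.000, 12.500) + (0.000, 4.600) = (0.000, 17.100) knots.
Speed = |(0.000, 17.100)| = 17.100 knots.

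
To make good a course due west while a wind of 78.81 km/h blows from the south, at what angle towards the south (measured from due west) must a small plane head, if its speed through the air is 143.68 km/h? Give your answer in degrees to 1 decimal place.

The wind pushes perpendicular to the desired track; the heading must have a component into the wind equal to 78.81 km/h: 143.68 sin θ = 78.81.
sin θ = 0.5485, so θ = 33.265°.

33.3°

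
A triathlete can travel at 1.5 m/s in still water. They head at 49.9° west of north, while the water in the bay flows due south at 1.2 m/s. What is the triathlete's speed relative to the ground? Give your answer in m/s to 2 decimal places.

1.17 m/s

Taking east as x and north as y: velocity relative to the water = (-1.147, 0.966) m/s; the water relative to ground = (0.000, -1.200) m/s.
Velocity relative to ground = (-1.147, 0.966) + (0.000, -1.200) = (-1.147, -0.234) m/s.
Speed = |(-1.147, -0.234)| = 1.171 m/s.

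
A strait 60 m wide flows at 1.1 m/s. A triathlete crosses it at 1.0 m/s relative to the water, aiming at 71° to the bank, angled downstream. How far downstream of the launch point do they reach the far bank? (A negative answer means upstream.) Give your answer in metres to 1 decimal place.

Perpendicular speed = 0.946 m/s; crossing time = 60 / 0.946 = 63.457 s.
Net downstream speed = 1.426 m/s.
Drift = 1.426 × 63.457 = 90.463 m (downstream).

90.5 m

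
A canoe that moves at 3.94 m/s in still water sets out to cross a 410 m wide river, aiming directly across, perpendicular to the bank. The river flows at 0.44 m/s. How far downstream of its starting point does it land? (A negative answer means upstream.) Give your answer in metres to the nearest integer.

Perpendicular speed = 3.940 m/s; crossing time = 410 / 3.940 = 104.061 s.
Net downstream speed = 0.440 m/s.
Drift = 0.440 × 104.061 = 45.787 m (downstream).

46 m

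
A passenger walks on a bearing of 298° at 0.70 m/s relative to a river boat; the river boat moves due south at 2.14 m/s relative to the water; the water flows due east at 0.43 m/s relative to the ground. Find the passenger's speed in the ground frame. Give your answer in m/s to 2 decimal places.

1.82 m/s

In east/north components (m/s): passenger relative to river boat = (-0.618, 0.329); river boat relative to water = (0.000, -2.140); water relative to ground = (0.430, 0.000).
Sum = (-0.188, -1.811) m/s.
Speed = |(-0.188, -1.811)| = 1.821 m/s.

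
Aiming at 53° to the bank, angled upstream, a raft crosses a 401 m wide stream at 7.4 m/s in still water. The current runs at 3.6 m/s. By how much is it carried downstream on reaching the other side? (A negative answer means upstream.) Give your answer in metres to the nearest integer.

-58 m

Perpendicular speed = 5.910 m/s; crossing time = 401 / 5.910 = 67.852 s.
Net downstream speed = -0.853 m/s.
Drift = -0.853 × 67.852 = -57.907 m (upstream).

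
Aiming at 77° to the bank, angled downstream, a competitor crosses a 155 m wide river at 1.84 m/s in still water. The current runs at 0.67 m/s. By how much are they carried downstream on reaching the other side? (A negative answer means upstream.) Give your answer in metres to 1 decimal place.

93.7 m

Perpendicular speed = 1.793 m/s; crossing time = 155 / 1.793 = 86.455 s.
Net downstream speed = 1.084 m/s.
Drift = 1.084 × 86.455 = 93.709 m (downstream).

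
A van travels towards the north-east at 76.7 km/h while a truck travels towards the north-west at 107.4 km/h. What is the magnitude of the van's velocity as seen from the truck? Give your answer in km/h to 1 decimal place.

Taking east as x and north as y: van velocity = (54.235, 54.235) km/h; truck velocity = (-75.943, 75.943) km/h.
Velocity of van relative to truck = (54.235, 54.235) − (-75.943, 75.943) = (130.178, -21.708) km/h.
Magnitude = |(130.178, -21.708)| = 131.976 km/h.

132.0 km/h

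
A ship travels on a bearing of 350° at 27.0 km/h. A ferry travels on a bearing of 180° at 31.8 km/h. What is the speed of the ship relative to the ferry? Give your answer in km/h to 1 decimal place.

58.6 km/h

Taking east as x and north as y: ship velocity = (-4.689, 26.590) km/h; ferry velocity = (0.000, -31.800) km/h.
Velocity of ship relative to ferry = (-4.689, 26.590) − (0.000, -31.800) = (-4.689, 58.390) km/h.
Magnitude = |(-4.689, 58.390)| = 58.578 km/h.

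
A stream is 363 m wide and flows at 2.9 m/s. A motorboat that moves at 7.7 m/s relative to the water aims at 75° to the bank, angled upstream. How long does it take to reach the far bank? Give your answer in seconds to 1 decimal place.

The component of the motorboat's velocity perpendicular to the bank is 7.7 × sin 75° = 7.438 m/s.
The current is parallel to the bank, so it does not affect the crossing time.
Time = 363 / 7.438 = 48.806 s.

48.8 s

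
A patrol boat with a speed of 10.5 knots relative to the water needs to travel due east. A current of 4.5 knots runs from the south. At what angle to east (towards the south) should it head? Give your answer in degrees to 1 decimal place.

25.4°

The current pushes perpendicular to the desired track; the heading must have a component into the current equal to 4.5 knots: 10.5 sin θ = 4.5.
sin θ = 0.4286, so θ = 25.377°.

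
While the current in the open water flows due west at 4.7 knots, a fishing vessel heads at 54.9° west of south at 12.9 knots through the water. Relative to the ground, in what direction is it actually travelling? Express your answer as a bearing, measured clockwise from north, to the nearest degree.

244°

Taking east as x and north as y: velocity relative to the water = (-10.554, -7.418) knots; the water relative to ground = (-4.700, 0.000) knots.
Velocity relative to ground = (-10.554, -7.418) + (-4.700, 0.000) = (-15.254, -7.418) knots.
Bearing = atan2(-15.25, -7.42) = 244.07° clockwise from north.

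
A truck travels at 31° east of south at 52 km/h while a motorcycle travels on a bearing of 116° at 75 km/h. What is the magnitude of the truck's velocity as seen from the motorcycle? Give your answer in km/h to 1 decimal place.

Taking east as x and north as y: truck velocity = (26.782, -44.573) km/h; motorcycle velocity = (67.410, -32.878) km/h.
Velocity of truck relative to motorcycle = (26.782, -44.573) − (67.410, -32.878) = (-40.628, -11.695) km/h.
Magnitude = |(-40.628, -11.695)| = 42.277 km/h.

42.3 km/h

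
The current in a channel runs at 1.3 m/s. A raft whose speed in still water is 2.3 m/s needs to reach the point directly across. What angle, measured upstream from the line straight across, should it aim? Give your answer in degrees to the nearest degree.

To cancel the current, the upstream component of the raft's velocity must equal the flow: 2.3 sin θ = 1.3.
sin θ = 1.3 / 2.3 = 0.5652.
θ = arcsin(0.5652) = 34.417°.

34°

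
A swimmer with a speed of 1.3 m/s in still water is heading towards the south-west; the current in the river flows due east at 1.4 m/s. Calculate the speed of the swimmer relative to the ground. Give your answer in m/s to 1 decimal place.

Taking east as x and north as y: velocity relative to the water = (-0.919, -0.919) m/s; the water relative to ground = (1.400, 0.000) m/s.
Velocity relative to ground = (-0.919, -0.919) + (1.400, 0.000) = (0.481, -0.919) m/s.
Speed = |(0.481, -0.919)| = 1.037 m/s.

1.0 m/s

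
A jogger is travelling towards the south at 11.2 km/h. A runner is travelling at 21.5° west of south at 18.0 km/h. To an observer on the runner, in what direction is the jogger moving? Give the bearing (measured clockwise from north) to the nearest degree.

050°

Taking east as x and north as y: jogger velocity = (0.000, -11.200) km/h; runner velocity = (-6.597, -16.748) km/h.
Velocity of jogger relative to runner = (0.000, -11.200) − (-6.597, -16.748) = (6.597, 5.548) km/h.
Bearing = atan2(6.60, 5.55) = 49.94° clockwise from north.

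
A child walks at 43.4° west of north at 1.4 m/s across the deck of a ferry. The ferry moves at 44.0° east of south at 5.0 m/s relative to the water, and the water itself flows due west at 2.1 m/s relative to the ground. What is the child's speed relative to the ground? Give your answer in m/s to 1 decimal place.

2.6 m/s

In east/north components (m/s): child relative to ferry = (-0.962, 1.017); ferry relative to water = (3.473, -3.597); water relative to ground = (-2.100, 0.000).
Sum = (0.411, -2.579) m/s.
Speed = |(0.411, -2.579)| = 2.612 m/s.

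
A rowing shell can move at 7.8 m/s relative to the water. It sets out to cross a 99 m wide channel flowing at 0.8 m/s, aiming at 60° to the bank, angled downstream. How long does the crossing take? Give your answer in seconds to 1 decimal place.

14.7 s

The component of the rowing shell's velocity perpendicular to the bank is 7.8 × sin 60° = 6.755 m/s.
The flow acts along the bank and has no component across it.
Time = 99 / 6.755 = 14.656 s.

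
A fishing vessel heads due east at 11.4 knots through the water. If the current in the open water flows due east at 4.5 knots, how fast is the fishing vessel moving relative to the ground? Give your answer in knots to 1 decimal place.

Taking east as x and north as y: velocity relative to the water = (11.400, 0.000) knots; the water relative to ground = (4.500, 0.000) knots.
Velocity relative to ground = (11.400, 0.000) + (4.500, 0.000) = (15.900, 0.000) knots.
Speed = |(15.900, 0.000)| = 15.900 knots.

15.9 knots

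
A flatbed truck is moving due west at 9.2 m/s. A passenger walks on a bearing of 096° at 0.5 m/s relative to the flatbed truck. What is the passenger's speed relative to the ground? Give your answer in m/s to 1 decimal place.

Taking east as x and north as y: flatbed truck velocity = (-9.200, 0.000) m/s; passenger velocity relative to flatbed truck = (0.497, -0.052) m/s.
Velocity relative to ground = (-9.200, 0.000) + (0.497, -0.052) = (-8.703, -0.052) m/s.
Speed = |(-8.703, -0.052)| = 8.703 m/s.

8.7 m/s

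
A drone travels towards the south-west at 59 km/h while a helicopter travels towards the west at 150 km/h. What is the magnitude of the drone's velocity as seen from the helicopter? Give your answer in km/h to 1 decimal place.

Taking east as x and north as y: drone velocity = (-41.719, -41.719) km/h; helicopter velocity = (-150.000, 0.000) km/h.
Velocity of drone relative to helicopter = (-41.719, -41.719) − (-150.000, 0.000) = (108.281, -41.719) km/h.
Magnitude = |(108.281, -41.719)| = 116.040 km/h.

116.0 km/h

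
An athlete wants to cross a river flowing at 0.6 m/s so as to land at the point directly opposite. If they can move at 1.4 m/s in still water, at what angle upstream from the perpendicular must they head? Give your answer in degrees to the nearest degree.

25°

To cancel the current, the upstream component of the athlete's velocity must equal the flow: 1.4 sin θ = 0.6.
sin θ = 0.6 / 1.4 = 0.4286.
θ = arcsin(0.4286) = 25.377°.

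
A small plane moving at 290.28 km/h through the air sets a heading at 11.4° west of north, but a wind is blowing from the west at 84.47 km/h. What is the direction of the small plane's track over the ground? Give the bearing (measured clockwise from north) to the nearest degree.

Taking east as x and north as y: velocity relative to the air = (-57.376, 284.553) km/h; the air relative to ground = (84.470, 0.000) km/h.
Velocity relative to ground = (-57.376, 284.553) + (84.470, 0.000) = (27.094, 284.553) km/h.
Bearing = atan2(27.09, 284.55) = 5.44° clockwise from north.

005°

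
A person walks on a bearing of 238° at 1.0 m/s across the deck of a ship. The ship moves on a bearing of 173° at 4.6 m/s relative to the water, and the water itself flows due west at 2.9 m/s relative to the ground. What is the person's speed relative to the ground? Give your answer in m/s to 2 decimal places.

In east/north components (m/s): person relative to ship = (-0.848, -0.530); ship relative to water = (0.561, -4.566); water relative to ground = (-2.900, 0.000).
Sum = (-3.187, -5.096) m/s.
Speed = |(-3.187, -5.096)| = 6.010 m/s.

6.01 m/s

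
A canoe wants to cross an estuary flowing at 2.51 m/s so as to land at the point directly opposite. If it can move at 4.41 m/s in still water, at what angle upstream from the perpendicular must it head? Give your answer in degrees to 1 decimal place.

To cancel the current, the upstream component of the canoe's velocity must equal the flow: 4.41 sin θ = 2.51.
sin θ = 2.51 / 4.41 = 0.5692.
θ = arcsin(0.5692) = 34.692°.

34.7°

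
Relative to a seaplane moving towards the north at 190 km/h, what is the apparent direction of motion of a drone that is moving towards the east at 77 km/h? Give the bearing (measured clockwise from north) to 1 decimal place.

Taking east as x and north as y: drone velocity = (77.000, 0.000) km/h; seaplane velocity = (0.000, 190.000) km/h.
Velocity of drone relative to seaplane = (77.000, 0.000) − (0.000, 190.000) = (77.000, -190.000) km/h.
Bearing = atan2(77.00, -190.00) = 157.94° clockwise from north.

157.9°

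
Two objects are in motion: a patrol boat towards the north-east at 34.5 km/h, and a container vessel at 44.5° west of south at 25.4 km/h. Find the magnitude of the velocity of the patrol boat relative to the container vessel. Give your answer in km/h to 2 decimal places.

59.90 km/h

Taking east as x and north as y: patrol boat velocity = (24.395, 24.395) km/h; container vessel velocity = (-17.803, -18.117) km/h.
Velocity of patrol boat relative to container vessel = (24.395, 24.395) − (-17.803, -18.117) = (42.198, 42.512) km/h.
Magnitude = |(42.198, 42.512)| = 59.899 km/h.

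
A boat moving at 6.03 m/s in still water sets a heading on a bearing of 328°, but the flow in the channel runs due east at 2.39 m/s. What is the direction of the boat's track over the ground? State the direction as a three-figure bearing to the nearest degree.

Taking east as x and north as y: velocity relative to the water = (-3.195, 5.114) m/s; the water relative to ground = (2.390, 0.000) m/s.
Velocity relative to ground = (-3.195, 5.114) + (2.390, 0.000) = (-0.805, 5.114) m/s.
Bearing = atan2(-0.81, 5.11) = 351.05° clockwise from north.

351°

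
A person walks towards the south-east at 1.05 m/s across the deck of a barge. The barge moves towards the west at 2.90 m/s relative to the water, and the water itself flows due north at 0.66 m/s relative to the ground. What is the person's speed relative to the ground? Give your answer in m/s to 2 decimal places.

In east/north components (m/s): person relative to barge = (0.742, -0.742); barge relative to water = (-2.900, 0.000); water relative to ground = (0.000, 0.660).
Sum = (-2.158, -0.082) m/s.
Speed = |(-2.158, -0.082)| = 2.159 m/s.

2.16 m/s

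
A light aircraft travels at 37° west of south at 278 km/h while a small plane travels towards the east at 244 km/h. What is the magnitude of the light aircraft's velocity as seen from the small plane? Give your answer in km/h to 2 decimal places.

467.40 km/h

Taking east as x and north as y: light aircraft velocity = (-167.305, -222.021) km/h; small plane velocity = (244.000, 0.000) km/h.
Velocity of light aircraft relative to small plane = (-167.305, -222.021) − (244.000, 0.000) = (-411.305, -222.021) km/h.
Magnitude = |(-411.305, -222.021)| = 467.402 km/h.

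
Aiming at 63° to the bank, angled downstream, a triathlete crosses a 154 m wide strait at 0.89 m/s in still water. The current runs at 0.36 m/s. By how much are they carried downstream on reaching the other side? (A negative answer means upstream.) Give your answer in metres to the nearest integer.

148 m

Perpendicular speed = 0.793 m/s; crossing time = 154 / 0.793 = 194.200 s.
Net downstream speed = 0.764 m/s.
Drift = 0.764 × 194.200 = 148.379 m (downstream).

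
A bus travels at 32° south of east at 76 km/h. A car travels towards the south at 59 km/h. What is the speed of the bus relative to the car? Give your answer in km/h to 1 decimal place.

Taking east as x and north as y: bus velocity = (64.452, -40.274) km/h; car velocity = (0.000, -59.000) km/h.
Velocity of bus relative to car = (64.452, -40.274) − (0.000, -59.000) = (64.452, 18.726) km/h.
Magnitude = |(64.452, 18.726)| = 67.117 km/h.

67.1 km/h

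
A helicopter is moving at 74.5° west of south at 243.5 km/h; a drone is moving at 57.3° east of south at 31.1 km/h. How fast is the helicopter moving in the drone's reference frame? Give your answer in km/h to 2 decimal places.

Taking east as x and north as y: helicopter velocity = (-234.644, -65.073) km/h; drone velocity = (26.171, -16.801) km/h.
Velocity of helicopter relative to drone = (-234.644, -65.073) − (26.171, -16.801) = (-260.815, -48.271) km/h.
Magnitude = |(-260.815, -48.271)| = 265.244 km/h.

265.24 km/h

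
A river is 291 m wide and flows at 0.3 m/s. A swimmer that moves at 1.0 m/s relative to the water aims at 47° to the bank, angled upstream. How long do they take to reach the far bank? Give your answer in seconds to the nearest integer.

398 s

The component of the swimmer's velocity perpendicular to the bank is 1.0 × sin 47° = 0.731 m/s.
The current is parallel to the bank, so it does not affect the crossing time.
Time = 291 / 0.731 = 397.892 s.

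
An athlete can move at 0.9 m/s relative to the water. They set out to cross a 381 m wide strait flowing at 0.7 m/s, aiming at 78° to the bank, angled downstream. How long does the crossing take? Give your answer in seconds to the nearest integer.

433 s

The component of the athlete's velocity perpendicular to the bank is 0.9 × sin 78° = 0.880 m/s.
The flow acts along the bank and has no component across it.
Time = 381 / 0.880 = 432.791 s.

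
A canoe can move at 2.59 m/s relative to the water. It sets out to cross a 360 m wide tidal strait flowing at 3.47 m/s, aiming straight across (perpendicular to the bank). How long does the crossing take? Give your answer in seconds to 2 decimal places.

The component of the canoe's velocity perpendicular to the bank is 2.59 m/s.
The current is parallel to the bank, so it does not affect the crossing time.
Time = 360 / 2.590 = 138.996 s.

139.00 s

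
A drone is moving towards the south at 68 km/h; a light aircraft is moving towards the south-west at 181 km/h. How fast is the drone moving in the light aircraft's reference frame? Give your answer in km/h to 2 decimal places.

Taking east as x and north as y: drone velocity = (0.000, -68.000) km/h; light aircraft velocity = (-127.986, -127.986) km/h.
Velocity of drone relative to light aircraft = (0.000, -68.000) − (-127.986, -127.986) = (127.986, 59.986) km/h.
Magnitude = |(127.986, 59.986)| = 141.347 km/h.

141.35 km/h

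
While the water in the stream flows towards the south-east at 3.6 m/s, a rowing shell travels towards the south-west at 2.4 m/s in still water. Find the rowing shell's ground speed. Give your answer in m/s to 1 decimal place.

4.3 m/s

Taking east as x and north as y: velocity relative to the water = (-1.697, -1.697) m/s; the water relative to ground = (2.546, -2.546) m/s.
Velocity relative to ground = (-1.697, -1.697) + (2.546, -2.546) = (0.849, -4.243) m/s.
Speed = |(0.849, -4.243)| = 4.327 m/s.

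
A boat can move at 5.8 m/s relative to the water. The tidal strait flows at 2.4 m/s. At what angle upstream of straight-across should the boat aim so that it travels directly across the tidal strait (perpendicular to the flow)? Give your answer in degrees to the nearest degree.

24°

To cancel the current, the upstream component of the boat's velocity must equal the flow: 5.8 sin θ = 2.4.
sin θ = 2.4 / 5.8 = 0.4138.
θ = arcsin(0.4138) = 24.443°.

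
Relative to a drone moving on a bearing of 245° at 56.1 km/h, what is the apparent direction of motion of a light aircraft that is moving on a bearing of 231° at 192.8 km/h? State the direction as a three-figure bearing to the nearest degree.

Taking east as x and north as y: light aircraft velocity = (-149.834, -121.333) km/h; drone velocity = (-50.844, -23.709) km/h.
Velocity of light aircraft relative to drone = (-149.834, -121.333) − (-50.844, -23.709) = (-98.990, -97.624) km/h.
Bearing = atan2(-98.99, -97.62) = 225.40° clockwise from north.

225°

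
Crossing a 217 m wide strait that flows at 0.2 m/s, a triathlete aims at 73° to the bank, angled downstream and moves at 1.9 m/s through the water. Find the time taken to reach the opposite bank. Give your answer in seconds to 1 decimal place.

The component of the triathlete's velocity perpendicular to the bank is 1.9 × sin 73° = 1.817 m/s.
The flow acts along the bank and has no component across it.
Time = 217 / 1.817 = 119.429 s.

119.4 s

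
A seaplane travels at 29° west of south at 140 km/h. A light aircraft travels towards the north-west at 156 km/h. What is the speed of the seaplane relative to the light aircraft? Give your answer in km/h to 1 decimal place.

236.6 km/h

Taking east as x and north as y: seaplane velocity = (-67.873, -122.447) km/h; light aircraft velocity = (-110.309, 110.309) km/h.
Velocity of seaplane relative to light aircraft = (-67.873, -122.447) − (-110.309, 110.309) = (42.435, -232.755) km/h.
Magnitude = |(42.435, -232.755)| = 236.592 km/h.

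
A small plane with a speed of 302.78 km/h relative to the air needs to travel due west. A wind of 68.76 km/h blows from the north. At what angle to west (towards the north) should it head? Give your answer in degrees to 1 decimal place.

13.1°

The wind pushes perpendicular to the desired track; the heading must have a component into the wind equal to 68.76 km/h: 302.78 sin θ = 68.76.
sin θ = 0.2271, so θ = 13.126°.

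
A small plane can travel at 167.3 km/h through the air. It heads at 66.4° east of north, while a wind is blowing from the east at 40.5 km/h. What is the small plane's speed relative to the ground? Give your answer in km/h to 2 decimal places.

131.19 km/h

Taking east as x and north as y: velocity relative to the air = (153.307, 66.978) km/h; the air relative to ground = (-40.500, 0.000) km/h.
Velocity relative to ground = (153.307, 66.978) + (-40.500, 0.000) = (112.807, 66.978) km/h.
Speed = |(112.807, 66.978)| = 131.193 km/h.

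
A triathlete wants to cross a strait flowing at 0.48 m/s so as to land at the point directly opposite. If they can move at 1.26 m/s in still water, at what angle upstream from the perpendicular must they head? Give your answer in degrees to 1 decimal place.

22.4°

To cancel the current, the upstream component of the triathlete's velocity must equal the flow: 1.26 sin θ = 0.48.
sin θ = 0.48 / 1.26 = 0.3810.
θ = arcsin(0.3810) = 22.393°.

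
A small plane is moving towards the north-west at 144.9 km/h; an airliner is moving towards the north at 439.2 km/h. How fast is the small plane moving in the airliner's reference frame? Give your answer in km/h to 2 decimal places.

Taking east as x and north as y: small plane velocity = (-102.460, 102.460) km/h; airliner velocity = (0.000, 439.200) km/h.
Velocity of small plane relative to airliner = (-102.460, 102.460) − (0.000, 439.200) = (-102.460, -336.740) km/h.
Magnitude = |(-102.460, -336.740)| = 351.983 km/h.

351.98 km/h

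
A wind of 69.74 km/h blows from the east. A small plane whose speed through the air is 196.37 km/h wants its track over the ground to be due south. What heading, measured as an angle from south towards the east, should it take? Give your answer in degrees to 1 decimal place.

The wind pushes perpendicular to the desired track; the heading must have a component into the wind equal to 69.74 km/h: 196.37 sin θ = 69.74.
sin θ = 0.3551, so θ = 20.802°.

20.8°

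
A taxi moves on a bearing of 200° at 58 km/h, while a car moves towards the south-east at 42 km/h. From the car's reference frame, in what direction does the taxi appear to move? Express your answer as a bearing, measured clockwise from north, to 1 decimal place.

243.4°

Taking east as x and north as y: taxi velocity = (-19.837, -54.502) km/h; car velocity = (29.698, -29.698) km/h.
Velocity of taxi relative to car = (-19.837, -54.502) − (29.698, -29.698) = (-49.536, -24.804) km/h.
Bearing = atan2(-49.54, -24.80) = 243.40° clockwise from north.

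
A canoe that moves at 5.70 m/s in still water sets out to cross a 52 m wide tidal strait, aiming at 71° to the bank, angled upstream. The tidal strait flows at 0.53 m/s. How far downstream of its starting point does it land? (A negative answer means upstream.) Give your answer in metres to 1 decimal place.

Perpendicular speed = 5.389 m/s; crossing time = 52 / 5.389 = 9.648 s.
Net downstream speed = -1.326 m/s.
Drift = -1.326 × 9.648 = -12.791 m (upstream).

-12.8 m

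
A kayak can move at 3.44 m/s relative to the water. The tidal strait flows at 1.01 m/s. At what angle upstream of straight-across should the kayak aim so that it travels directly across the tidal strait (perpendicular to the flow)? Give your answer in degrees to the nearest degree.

17°

To cancel the current, the upstream component of the kayak's velocity must equal the flow: 3.44 sin θ = 1.01.
sin θ = 1.01 / 3.44 = 0.2936.
θ = arcsin(0.2936) = 17.074°.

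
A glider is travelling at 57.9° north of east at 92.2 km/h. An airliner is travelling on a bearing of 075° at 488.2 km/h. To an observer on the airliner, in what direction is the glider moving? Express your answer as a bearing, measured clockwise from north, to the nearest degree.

Taking east as x and north as y: glider velocity = (48.995, 78.105) km/h; airliner velocity = (471.565, 126.355) km/h.
Velocity of glider relative to airliner = (48.995, 78.105) − (471.565, 126.355) = (-422.570, -48.251) km/h.
Bearing = atan2(-422.57, -48.25) = 263.49° clockwise from north.

263°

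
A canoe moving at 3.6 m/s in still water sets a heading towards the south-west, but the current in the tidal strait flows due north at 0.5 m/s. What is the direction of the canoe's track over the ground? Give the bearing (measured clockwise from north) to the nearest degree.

Taking east as x and north as y: velocity relative to the water = (-2.546, -2.546) m/s; the water relative to ground = (0.000, 0.500) m/s.
Velocity relative to ground = (-2.546, -2.546) + (0.000, 0.500) = (-2.546, -2.046) m/s.
Bearing = atan2(-2.55, -2.05) = 231.22° clockwise from north.

231°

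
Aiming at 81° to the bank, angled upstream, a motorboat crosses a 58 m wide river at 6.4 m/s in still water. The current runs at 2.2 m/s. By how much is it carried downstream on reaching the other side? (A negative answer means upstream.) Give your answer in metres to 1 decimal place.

Perpendicular speed = 6.321 m/s; crossing time = 58 / 6.321 = 9.175 s.
Net downstream speed = 1.199 m/s.
Drift = 1.199 × 9.175 = 11.000 m (downstream).

11.0 m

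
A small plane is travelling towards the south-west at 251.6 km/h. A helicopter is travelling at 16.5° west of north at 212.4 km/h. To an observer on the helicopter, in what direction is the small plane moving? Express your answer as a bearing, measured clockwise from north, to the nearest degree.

197°

Taking east as x and north as y: small plane velocity = (-177.908, -177.908) km/h; helicopter velocity = (-60.325, 203.653) km/h.
Velocity of small plane relative to helicopter = (-177.908, -177.908) − (-60.325, 203.653) = (-117.583, -381.561) km/h.
Bearing = atan2(-117.58, -381.56) = 197.13° clockwise from north.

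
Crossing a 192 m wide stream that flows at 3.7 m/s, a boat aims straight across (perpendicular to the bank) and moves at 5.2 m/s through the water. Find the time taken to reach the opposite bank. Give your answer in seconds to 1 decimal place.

36.9 s

The component of the boat's velocity perpendicular to the bank is 5.2 m/s.
Only the cross-stream component determines the crossing time; the current contributes nothing perpendicular to the bank.
Time = 192 / 5.200 = 36.923 s.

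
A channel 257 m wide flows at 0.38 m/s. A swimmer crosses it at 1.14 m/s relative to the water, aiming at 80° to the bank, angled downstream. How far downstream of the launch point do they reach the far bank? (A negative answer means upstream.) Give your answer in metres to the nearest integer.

Perpendicular speed = 1.123 m/s; crossing time = 257 / 1.123 = 228.916 s.
Net downstream speed = 0.578 m/s.
Drift = 0.578 × 228.916 = 132.304 m (downstream).

132 m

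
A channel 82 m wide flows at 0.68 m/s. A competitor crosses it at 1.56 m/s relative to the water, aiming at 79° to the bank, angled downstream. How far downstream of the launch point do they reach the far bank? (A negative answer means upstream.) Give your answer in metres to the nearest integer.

Perpendicular speed = 1.531 m/s; crossing time = 82 / 1.531 = 53.548 s.
Net downstream speed = 0.978 m/s.
Drift = 0.978 × 53.548 = 52.352 m (downstream).

52 m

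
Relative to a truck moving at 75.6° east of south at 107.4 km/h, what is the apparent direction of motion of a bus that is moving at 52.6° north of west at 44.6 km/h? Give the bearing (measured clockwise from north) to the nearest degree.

Taking east as x and north as y: bus velocity = (-27.089, 35.431) km/h; truck velocity = (104.026, -26.709) km/h.
Velocity of bus relative to truck = (-27.089, 35.431) − (104.026, -26.709) = (-131.115, 62.140) km/h.
Bearing = atan2(-131.11, 62.14) = 295.36° clockwise from north.

295°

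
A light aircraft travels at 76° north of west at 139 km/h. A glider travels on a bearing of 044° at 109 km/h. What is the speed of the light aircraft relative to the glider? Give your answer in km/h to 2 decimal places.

123.06 km/h

Taking east as x and north as y: light aircraft velocity = (-33.627, 134.871) km/h; glider velocity = (75.718, 78.408) km/h.
Velocity of light aircraft relative to glider = (-33.627, 134.871) − (75.718, 78.408) = (-109.345, 56.463) km/h.
Magnitude = |(-109.345, 56.463)| = 123.063 km/h.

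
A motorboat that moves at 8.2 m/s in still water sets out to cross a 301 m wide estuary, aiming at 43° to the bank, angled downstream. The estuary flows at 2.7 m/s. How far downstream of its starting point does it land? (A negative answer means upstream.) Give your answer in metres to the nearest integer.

Perpendicular speed = 5.592 m/s; crossing time = 301 / 5.592 = 53.823 s.
Net downstream speed = 8.697 m/s.
Drift = 8.697 × 53.823 = 468.106 m (downstream).

468 m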